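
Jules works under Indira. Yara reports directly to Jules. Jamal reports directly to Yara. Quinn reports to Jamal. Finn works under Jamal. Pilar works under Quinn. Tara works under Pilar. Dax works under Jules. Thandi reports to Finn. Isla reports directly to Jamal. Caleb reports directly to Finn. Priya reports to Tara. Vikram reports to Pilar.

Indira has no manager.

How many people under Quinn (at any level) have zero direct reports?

2

The people in Quinn's organization with no one reporting to them are Vikram, Priya. That is 2.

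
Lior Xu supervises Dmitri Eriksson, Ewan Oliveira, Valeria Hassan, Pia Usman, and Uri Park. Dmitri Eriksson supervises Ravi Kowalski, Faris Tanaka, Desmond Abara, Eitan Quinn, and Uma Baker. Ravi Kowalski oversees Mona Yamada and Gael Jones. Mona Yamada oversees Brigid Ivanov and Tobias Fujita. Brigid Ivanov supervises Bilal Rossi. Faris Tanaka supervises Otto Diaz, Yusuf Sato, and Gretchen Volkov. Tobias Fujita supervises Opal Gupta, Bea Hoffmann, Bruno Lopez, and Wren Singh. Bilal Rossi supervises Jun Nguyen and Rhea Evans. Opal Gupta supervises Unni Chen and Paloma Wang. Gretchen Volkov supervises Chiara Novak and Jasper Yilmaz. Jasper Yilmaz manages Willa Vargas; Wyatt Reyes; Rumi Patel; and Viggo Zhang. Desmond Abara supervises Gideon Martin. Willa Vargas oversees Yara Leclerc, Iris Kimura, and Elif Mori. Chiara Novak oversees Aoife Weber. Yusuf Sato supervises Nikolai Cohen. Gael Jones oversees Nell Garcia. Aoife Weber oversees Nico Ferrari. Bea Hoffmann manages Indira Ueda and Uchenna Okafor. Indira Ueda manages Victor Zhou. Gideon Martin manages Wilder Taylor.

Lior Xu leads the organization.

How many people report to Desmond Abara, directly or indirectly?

2

Desmond Abara directly manages Gideon Martin. Under Gideon Martin: Wilder Taylor (1). That's 2 in total.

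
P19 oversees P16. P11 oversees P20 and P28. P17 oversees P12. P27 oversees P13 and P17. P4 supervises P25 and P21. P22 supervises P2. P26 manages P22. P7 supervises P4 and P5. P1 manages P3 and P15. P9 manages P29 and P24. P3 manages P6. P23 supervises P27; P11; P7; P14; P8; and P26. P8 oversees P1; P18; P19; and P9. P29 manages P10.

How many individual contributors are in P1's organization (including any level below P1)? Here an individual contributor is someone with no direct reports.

The people in P1's organization with no one reporting to them are P15, P6. That is 2.

2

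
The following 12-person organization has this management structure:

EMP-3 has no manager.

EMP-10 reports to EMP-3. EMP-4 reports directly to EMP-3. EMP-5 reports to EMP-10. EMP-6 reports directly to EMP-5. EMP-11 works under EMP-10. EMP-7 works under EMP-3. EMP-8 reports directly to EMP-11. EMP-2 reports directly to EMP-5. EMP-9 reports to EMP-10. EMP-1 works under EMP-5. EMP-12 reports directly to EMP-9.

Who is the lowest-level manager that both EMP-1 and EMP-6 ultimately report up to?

EMP-1's chain of managers is EMP-5, EMP-10, EMP-3. EMP-6's chain of managers is EMP-5, EMP-10, EMP-3. The first manager that appears in both chains is EMP-5.

EMP-5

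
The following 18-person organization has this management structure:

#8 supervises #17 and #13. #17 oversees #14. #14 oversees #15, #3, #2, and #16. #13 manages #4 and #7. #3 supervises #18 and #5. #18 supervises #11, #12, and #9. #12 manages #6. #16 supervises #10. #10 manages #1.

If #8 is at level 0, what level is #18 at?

4

Chain from #18 up to #8: #18 → #3 → #14 → #17 → #8. That is 4 steps up, so #18 is 4 levels below #8.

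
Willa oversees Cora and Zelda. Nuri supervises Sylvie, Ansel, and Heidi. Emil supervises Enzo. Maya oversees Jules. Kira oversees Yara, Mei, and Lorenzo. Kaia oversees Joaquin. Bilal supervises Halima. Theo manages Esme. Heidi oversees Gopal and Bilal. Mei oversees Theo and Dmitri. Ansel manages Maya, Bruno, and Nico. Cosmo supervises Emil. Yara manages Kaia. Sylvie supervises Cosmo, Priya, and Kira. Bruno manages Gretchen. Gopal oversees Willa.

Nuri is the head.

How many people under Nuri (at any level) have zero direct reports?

12

The people in Nuri's organization with no one reporting to them are Halima, Zelda, Cora, Nico, Gretchen, Jules, Priya, Enzo, Lorenzo, Dmitri, Esme, Joaquin. That is 12.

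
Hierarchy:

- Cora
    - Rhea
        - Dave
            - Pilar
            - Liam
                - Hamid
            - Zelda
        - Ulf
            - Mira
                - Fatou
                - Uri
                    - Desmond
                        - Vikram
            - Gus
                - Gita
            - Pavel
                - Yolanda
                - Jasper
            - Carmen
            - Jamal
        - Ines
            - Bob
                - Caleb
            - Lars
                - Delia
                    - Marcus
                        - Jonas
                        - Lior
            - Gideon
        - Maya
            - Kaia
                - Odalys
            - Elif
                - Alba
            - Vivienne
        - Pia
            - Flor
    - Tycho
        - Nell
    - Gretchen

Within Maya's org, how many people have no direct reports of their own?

3

The people in Maya's organization with no one reporting to them are Vivienne, Alba, Odalys. That is 3.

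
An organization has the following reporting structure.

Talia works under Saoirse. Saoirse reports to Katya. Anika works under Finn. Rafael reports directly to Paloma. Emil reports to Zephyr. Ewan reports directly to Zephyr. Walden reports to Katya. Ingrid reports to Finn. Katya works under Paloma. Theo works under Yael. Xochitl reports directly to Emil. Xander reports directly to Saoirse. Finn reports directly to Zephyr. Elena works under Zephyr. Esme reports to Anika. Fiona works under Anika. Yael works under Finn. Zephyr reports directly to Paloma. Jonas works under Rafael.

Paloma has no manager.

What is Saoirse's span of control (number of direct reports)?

2

Saoirse directly manages Xander, Talia. That is 2 direct reports.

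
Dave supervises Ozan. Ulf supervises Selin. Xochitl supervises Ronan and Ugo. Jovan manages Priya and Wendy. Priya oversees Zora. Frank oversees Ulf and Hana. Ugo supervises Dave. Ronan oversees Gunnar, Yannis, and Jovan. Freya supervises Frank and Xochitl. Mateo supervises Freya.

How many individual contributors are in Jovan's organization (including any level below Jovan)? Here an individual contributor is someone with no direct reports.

The people in Jovan's organization with no one reporting to them are Wendy, Zora. That is 2.

2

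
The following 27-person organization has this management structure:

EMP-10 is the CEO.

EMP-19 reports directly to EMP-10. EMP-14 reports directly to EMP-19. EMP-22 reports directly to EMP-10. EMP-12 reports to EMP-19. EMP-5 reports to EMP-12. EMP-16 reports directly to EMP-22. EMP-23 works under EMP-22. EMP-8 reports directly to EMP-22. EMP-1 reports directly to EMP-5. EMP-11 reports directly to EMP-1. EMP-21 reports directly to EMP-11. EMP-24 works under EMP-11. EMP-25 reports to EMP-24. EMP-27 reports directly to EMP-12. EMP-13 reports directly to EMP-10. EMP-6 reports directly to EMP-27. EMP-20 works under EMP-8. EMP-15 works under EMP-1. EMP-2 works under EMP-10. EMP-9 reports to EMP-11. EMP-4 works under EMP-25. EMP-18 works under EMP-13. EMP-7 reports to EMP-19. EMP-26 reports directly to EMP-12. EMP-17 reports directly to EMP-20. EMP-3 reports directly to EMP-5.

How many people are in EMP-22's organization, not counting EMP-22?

EMP-22 directly manages EMP-16, EMP-23, EMP-8. EMP-16 has no reports. EMP-23 has no reports. Under EMP-8: EMP-20, EMP-17 (2). So EMP-22's organization is 3 direct reports plus everyone under them: 1 + 1 + 3 = 5.

5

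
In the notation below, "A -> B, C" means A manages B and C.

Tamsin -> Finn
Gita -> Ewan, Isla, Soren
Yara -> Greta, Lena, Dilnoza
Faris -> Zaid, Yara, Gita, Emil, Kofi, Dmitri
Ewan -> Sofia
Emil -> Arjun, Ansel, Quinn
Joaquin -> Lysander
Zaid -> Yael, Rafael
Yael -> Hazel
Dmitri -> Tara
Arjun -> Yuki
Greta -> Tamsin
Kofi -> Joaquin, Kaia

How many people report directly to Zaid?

Zaid directly manages Yael, Rafael. That is 2 direct reports.

2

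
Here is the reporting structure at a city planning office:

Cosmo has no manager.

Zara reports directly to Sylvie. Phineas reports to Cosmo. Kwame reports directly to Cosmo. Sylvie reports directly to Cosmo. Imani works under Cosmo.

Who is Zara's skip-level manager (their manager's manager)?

Zara reports to Sylvie, and Sylvie reports to Cosmo. So Zara's skip-level manager is Cosmo.

Cosmo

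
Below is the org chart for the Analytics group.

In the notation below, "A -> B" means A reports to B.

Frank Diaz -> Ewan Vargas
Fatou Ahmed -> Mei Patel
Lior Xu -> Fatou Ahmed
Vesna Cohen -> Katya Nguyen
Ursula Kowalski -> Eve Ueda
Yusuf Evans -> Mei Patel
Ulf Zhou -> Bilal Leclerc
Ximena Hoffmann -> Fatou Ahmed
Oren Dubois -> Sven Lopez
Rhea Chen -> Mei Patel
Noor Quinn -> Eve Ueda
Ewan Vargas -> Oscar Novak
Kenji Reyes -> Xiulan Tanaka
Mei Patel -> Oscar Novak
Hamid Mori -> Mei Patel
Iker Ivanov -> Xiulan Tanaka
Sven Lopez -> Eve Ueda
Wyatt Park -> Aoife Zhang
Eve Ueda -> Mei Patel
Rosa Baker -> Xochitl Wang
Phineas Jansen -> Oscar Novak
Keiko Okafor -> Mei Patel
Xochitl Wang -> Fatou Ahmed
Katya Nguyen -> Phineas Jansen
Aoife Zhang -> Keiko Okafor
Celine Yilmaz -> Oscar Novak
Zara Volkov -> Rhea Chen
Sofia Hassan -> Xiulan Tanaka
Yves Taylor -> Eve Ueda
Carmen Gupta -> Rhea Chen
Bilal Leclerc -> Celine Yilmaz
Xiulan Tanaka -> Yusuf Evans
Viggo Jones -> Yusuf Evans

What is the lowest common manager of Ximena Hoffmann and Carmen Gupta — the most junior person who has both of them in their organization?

Ximena Hoffmann's chain of managers is Fatou Ahmed, Mei Patel, Oscar Novak. Carmen Gupta's chain of managers is Rhea Chen, Mei Patel, Oscar Novak. The first manager that appears in both chains is Mei Patel.

Mei Patel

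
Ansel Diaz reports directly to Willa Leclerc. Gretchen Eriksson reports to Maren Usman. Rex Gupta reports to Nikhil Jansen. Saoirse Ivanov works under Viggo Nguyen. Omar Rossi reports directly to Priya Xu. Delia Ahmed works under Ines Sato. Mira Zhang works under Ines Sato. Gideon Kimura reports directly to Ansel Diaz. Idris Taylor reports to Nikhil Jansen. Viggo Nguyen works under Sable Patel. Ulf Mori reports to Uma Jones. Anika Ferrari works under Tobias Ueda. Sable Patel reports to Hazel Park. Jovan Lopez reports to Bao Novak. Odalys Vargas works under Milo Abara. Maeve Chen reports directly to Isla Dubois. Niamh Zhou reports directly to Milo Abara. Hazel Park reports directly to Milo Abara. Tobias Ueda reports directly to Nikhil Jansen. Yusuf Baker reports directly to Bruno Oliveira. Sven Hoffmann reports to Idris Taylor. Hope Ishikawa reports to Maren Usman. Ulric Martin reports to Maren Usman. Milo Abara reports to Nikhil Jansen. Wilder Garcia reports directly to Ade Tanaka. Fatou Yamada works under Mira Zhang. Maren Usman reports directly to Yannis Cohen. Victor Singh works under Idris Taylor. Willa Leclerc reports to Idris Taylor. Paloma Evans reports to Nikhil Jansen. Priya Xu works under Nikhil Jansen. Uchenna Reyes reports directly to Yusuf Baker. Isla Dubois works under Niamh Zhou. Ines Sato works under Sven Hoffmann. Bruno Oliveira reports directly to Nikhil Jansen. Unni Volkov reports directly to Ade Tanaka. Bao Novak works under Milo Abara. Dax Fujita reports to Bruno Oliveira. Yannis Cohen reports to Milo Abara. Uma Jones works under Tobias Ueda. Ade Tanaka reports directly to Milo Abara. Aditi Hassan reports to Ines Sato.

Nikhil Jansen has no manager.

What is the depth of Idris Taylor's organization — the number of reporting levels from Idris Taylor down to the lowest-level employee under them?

4

The longest chain under Idris Taylor runs Idris Taylor → Sven Hoffmann → Ines Sato → Mira Zhang → Fatou Yamada, which is 4 levels below Idris Taylor.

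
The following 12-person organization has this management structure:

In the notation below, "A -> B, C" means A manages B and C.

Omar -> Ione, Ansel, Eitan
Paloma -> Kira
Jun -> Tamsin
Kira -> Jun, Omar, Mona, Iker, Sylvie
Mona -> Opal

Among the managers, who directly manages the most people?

Direct-report counts: Paloma has 1; Kira has 5; Mona has 1; Omar has 3; Jun has 1. The largest is 5, held by Kira.

Kira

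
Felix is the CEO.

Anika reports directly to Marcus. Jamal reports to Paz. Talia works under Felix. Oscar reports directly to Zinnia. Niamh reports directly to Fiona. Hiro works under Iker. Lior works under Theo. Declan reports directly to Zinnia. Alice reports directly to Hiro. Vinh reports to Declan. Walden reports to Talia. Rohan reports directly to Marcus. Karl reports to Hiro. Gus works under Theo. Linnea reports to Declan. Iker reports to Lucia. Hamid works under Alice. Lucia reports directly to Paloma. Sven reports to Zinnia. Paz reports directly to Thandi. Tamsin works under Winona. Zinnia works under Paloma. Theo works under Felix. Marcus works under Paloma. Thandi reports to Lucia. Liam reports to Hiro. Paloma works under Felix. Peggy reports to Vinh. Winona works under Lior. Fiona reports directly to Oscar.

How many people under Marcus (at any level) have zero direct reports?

2

The people in Marcus's organization with no one reporting to them are Rohan, Anika. That is 2.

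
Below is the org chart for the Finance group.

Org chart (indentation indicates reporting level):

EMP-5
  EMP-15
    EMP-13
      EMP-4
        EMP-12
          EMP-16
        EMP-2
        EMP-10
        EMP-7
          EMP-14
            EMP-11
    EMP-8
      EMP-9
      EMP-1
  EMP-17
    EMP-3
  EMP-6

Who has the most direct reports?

Direct-report counts: EMP-5 has 3; EMP-17 has 1; EMP-15 has 2; EMP-8 has 2; EMP-13 has 1; EMP-4 has 4; EMP-7 has 1; EMP-14 has 1; EMP-12 has 1. The largest is 4, held by EMP-4.

EMP-4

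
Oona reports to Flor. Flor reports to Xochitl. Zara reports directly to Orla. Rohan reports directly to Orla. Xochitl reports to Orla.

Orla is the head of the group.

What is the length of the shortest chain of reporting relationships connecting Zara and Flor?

Zara is 1 level below Orla, and Flor is 2 levels below Orla (their lowest common manager). The shortest path runs up from Zara to Orla and back down to Flor: 1 + 2 = 3 links.

3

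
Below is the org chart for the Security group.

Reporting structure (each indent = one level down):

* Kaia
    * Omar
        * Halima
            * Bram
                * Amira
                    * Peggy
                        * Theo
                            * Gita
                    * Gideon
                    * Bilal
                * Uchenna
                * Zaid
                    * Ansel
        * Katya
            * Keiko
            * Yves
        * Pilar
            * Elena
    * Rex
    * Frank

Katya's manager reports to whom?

Kaia

Katya reports to Omar, and Omar reports to Kaia. So Katya's skip-level manager is Kaia.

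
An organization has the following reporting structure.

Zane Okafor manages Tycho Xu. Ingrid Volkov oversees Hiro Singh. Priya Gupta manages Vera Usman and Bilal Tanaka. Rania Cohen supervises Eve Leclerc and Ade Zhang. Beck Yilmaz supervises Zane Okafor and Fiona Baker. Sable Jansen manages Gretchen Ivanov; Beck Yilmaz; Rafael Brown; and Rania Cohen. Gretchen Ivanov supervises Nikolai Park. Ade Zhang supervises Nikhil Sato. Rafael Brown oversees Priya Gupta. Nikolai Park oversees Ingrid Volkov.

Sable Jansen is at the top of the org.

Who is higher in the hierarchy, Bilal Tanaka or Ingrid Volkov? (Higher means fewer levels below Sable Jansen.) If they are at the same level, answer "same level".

Both Bilal Tanaka and Ingrid Volkov are 3 levels below Sable Jansen.

same level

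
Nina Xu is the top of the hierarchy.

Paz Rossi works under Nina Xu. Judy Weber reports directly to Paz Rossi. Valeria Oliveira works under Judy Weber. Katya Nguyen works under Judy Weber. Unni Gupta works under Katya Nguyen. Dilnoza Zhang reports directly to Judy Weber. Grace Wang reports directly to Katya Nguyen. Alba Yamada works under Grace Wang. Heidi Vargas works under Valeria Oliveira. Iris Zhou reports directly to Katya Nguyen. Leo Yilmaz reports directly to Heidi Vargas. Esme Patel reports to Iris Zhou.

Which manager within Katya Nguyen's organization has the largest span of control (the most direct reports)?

Katya Nguyen

Direct-report counts within Katya Nguyen's organization: Katya Nguyen has 3; Iris Zhou has 1; Grace Wang has 1. The largest is 3, held by Katya Nguyen.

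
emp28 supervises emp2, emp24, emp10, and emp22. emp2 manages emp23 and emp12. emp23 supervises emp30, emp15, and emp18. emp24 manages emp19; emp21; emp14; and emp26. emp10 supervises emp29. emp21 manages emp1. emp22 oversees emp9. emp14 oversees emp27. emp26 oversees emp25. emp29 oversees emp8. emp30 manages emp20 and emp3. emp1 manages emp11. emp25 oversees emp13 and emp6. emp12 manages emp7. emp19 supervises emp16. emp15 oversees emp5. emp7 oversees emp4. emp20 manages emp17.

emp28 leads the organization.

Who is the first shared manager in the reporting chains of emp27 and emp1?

emp24

emp27's chain of managers is emp14, emp24, emp28. emp1's chain of managers is emp21, emp24, emp28. The first manager that appears in both chains is emp24.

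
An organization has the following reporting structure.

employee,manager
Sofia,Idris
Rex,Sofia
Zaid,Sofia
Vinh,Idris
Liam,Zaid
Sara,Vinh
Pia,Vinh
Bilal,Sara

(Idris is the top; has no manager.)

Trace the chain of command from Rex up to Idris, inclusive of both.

Rex -> Sofia -> Idris

Rex reports to Sofia. Sofia reports to Idris. Idris is at the top.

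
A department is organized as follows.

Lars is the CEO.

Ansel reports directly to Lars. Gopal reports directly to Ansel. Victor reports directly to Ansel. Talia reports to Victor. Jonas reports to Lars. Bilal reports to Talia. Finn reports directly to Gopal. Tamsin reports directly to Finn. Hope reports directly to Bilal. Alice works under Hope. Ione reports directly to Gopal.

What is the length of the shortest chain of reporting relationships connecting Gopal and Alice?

6

Gopal is 1 level below Ansel, and Alice is 5 levels below Ansel (their lowest common manager). The shortest path runs up from Gopal to Ansel and back down to Alice: 1 + 5 = 6 links.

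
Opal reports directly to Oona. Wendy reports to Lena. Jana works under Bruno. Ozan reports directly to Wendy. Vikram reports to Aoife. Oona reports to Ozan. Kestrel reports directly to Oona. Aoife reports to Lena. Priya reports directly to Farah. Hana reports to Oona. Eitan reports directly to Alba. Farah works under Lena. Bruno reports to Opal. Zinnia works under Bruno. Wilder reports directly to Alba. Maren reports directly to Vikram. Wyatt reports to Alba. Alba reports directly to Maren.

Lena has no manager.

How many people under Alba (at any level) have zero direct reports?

The people in Alba's organization with no one reporting to them are Wyatt, Wilder, Eitan. That is 3.

3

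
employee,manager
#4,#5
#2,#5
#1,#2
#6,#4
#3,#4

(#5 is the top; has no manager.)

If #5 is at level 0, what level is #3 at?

2

Chain from #3 up to #5: #3 → #4 → #5. That is 2 steps up, so #3 is 2 levels below #5.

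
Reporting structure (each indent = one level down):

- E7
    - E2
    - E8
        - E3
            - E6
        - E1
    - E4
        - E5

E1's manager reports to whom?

E1 reports to E8, and E8 reports to E7. So E1's skip-level manager is E7.

E7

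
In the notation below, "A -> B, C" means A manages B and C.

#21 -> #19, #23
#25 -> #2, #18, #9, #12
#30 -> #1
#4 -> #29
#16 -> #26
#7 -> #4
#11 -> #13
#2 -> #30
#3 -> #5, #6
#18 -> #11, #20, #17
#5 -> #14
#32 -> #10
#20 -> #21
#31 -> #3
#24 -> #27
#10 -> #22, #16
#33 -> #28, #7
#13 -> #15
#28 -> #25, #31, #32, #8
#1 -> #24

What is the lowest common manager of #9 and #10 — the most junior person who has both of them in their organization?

#9's chain of managers is #25, #28, #33. #10's chain of managers is #32, #28, #33. The first manager that appears in both chains is #28.

#28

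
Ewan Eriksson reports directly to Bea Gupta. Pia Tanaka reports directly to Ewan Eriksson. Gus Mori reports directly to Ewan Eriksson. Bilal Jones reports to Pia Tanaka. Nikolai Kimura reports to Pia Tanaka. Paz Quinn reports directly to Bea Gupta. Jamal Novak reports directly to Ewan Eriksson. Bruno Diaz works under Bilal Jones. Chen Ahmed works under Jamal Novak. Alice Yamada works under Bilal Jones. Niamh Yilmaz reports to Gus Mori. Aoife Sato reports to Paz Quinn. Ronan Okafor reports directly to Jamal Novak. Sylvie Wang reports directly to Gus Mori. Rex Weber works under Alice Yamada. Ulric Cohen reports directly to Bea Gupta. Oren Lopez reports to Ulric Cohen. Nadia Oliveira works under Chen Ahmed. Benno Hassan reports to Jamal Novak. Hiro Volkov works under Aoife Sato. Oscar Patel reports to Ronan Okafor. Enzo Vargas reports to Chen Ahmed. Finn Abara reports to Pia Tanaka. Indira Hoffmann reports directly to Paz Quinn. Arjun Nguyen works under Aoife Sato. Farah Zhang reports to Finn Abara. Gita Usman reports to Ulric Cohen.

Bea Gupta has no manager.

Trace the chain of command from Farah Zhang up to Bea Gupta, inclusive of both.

Farah Zhang reports to Finn Abara. Finn Abara reports to Pia Tanaka. Pia Tanaka reports to Ewan Eriksson. Ewan Eriksson reports to Bea Gupta. Bea Gupta is at the top.

Farah Zhang -> Finn Abara -> Pia Tanaka -> Ewan Eriksson -> Bea Gupta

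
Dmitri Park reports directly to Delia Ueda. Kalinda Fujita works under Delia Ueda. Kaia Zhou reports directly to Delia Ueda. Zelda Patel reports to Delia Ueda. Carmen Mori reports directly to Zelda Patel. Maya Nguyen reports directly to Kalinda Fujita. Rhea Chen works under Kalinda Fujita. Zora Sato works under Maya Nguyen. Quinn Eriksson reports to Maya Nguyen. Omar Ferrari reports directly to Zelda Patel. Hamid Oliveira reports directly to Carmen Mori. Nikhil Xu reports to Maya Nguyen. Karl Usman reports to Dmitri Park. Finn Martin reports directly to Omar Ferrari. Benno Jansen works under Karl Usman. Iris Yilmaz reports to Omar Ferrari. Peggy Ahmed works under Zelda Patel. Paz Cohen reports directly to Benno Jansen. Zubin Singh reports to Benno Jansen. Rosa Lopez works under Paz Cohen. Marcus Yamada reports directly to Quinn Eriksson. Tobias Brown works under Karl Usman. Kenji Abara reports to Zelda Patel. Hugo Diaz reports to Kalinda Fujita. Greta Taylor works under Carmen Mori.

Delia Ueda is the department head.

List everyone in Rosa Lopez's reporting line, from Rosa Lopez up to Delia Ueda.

Rosa Lopez reports to Paz Cohen. Paz Cohen reports to Benno Jansen. Benno Jansen reports to Karl Usman. Karl Usman reports to Dmitri Park. Dmitri Park reports to Delia Ueda. Delia Ueda is at the top.

Rosa Lopez -> Paz Cohen -> Benno Jansen -> Karl Usman -> Dmitri Park -> Delia Ueda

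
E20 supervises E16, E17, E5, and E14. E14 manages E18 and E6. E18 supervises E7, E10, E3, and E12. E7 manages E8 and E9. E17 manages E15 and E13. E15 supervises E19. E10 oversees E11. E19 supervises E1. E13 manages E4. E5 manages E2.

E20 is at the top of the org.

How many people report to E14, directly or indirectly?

9

E14 directly manages E18, E6. Under E18: E12, E3, E10, E11, E7, E9, E8 (7). E6 has no reports. So E14's organization is 2 direct reports plus everyone under them: 8 + 1 = 9.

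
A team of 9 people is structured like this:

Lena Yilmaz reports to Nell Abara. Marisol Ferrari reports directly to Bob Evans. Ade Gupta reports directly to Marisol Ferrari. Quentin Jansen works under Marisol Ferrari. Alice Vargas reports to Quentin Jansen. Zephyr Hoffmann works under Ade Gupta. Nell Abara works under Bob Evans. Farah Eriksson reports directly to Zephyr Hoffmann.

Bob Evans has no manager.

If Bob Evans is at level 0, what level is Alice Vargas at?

Chain from Alice Vargas up to Bob Evans: Alice Vargas → Quentin Jansen → Marisol Ferrari → Bob Evans. That is 3 steps up, so Alice Vargas is 3 levels below Bob Evans.

3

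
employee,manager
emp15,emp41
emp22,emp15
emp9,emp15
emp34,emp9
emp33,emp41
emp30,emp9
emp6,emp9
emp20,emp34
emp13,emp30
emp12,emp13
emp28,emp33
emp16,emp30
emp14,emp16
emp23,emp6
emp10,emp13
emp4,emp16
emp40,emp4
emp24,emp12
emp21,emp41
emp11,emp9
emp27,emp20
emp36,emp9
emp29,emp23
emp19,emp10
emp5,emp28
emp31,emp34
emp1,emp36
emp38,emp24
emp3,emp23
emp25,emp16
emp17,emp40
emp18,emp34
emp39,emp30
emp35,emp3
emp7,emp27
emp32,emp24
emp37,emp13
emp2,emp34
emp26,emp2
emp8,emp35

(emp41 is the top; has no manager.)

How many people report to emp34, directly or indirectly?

7

emp34 directly manages emp20, emp31, emp18, emp2. Under emp20: emp27, emp7 (2). emp31 has no reports. emp18 has no reports. Under emp2: emp26 (1). So emp34's organization is 4 direct reports plus everyone under them: 3 + 1 + 1 + 2 = 7.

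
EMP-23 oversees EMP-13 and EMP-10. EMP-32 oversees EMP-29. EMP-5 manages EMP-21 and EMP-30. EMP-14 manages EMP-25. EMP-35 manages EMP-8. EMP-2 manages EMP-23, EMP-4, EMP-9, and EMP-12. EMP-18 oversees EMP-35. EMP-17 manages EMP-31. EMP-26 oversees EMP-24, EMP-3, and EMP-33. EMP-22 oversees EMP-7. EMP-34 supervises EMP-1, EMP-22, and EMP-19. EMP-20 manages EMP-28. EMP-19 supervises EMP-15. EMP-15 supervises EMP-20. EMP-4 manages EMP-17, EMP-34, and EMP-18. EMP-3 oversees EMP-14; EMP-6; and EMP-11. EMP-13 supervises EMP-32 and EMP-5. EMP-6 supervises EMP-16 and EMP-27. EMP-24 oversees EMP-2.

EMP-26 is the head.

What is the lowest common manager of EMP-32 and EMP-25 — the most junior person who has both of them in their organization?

EMP-32's chain of managers is EMP-13, EMP-23, EMP-2, EMP-24, EMP-26. EMP-25's chain of managers is EMP-14, EMP-3, EMP-26. The first manager that appears in both chains is EMP-26.

EMP-26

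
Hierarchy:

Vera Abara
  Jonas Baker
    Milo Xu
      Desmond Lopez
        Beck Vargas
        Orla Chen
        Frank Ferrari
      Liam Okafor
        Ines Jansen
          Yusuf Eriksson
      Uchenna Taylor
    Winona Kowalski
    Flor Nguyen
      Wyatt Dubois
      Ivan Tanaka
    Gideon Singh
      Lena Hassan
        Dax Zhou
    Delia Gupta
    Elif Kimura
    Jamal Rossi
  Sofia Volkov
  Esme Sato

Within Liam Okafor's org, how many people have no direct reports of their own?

The only person in Liam Okafor's organization with no one reporting to them is Yusuf Eriksson. That is 1.

1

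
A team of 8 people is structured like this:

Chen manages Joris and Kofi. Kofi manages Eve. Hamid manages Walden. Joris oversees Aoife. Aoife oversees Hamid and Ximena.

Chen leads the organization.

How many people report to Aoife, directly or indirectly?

Aoife directly manages Hamid, Ximena. Under Hamid: Walden (1). Ximena has no reports. So Aoife's organization is 2 direct reports plus everyone under them: 2 + 1 = 3.

3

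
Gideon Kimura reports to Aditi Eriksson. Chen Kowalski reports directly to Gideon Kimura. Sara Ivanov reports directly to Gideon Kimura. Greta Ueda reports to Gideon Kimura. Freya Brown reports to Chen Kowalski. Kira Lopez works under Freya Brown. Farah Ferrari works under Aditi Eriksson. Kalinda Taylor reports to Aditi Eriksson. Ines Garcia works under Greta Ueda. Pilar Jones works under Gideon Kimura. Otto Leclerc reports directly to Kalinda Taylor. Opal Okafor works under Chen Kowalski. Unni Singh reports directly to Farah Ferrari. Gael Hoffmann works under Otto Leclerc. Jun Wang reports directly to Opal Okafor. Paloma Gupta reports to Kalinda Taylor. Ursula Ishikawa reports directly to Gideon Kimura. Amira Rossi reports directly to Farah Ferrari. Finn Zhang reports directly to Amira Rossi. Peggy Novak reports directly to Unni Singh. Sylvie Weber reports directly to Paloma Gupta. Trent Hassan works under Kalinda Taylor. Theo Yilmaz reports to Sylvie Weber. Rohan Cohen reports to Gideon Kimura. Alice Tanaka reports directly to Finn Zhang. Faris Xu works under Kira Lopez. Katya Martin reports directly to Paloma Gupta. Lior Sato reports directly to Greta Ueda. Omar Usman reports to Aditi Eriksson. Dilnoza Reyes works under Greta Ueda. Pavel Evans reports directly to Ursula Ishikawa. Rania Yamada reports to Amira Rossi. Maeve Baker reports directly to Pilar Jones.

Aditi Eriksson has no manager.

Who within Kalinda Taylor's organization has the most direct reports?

Kalinda Taylor

Direct-report counts within Kalinda Taylor's organization: Kalinda Taylor has 3; Paloma Gupta has 2; Sylvie Weber has 1; Otto Leclerc has 1. The largest is 3, held by Kalinda Taylor.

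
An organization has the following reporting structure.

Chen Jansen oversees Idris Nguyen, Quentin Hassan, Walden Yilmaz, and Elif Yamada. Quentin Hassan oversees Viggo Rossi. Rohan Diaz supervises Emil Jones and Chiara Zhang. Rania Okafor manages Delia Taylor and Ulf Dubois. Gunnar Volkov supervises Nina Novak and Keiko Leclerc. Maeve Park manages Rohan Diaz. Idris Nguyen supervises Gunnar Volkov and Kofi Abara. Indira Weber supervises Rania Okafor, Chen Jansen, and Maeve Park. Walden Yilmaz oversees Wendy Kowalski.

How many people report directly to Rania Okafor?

Rania Okafor directly manages Delia Taylor, Ulf Dubois. That is 2 direct reports.

2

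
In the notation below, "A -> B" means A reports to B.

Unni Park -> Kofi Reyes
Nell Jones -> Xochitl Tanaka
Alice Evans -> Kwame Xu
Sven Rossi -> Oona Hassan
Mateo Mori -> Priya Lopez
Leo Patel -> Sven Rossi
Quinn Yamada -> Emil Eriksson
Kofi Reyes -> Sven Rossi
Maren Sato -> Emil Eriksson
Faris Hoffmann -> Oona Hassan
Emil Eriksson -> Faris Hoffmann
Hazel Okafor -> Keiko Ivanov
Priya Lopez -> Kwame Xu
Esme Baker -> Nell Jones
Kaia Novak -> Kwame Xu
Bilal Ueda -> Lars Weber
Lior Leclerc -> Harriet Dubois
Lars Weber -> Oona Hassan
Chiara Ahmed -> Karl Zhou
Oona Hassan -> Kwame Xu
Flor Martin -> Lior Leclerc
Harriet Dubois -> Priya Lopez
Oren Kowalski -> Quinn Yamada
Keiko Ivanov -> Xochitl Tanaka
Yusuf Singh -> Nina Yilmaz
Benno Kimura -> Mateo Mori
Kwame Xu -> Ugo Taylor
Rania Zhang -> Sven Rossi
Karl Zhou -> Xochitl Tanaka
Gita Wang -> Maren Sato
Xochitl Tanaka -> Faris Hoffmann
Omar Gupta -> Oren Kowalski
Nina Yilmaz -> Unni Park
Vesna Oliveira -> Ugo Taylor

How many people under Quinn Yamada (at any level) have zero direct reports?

1

The only person in Quinn Yamada's organization with no one reporting to them is Omar Gupta. That is 1.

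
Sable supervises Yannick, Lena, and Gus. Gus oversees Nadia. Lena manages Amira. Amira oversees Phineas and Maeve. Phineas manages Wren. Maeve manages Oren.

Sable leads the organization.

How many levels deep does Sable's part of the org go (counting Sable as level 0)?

The longest chain under Sable runs Sable → Lena → Amira → Maeve → Oren, which is 4 levels below Sable.

4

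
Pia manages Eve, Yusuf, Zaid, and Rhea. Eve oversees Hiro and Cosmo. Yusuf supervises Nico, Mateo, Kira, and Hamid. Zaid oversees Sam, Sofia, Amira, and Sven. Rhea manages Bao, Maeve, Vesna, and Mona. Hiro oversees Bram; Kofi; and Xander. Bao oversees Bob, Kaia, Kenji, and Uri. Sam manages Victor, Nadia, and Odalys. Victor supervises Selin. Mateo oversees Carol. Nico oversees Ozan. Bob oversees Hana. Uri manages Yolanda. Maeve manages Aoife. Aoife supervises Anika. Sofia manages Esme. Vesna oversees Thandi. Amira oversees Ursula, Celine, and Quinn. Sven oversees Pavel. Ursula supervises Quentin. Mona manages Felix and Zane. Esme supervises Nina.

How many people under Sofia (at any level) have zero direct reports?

The only person in Sofia's organization with no one reporting to them is Nina. That is 1.

1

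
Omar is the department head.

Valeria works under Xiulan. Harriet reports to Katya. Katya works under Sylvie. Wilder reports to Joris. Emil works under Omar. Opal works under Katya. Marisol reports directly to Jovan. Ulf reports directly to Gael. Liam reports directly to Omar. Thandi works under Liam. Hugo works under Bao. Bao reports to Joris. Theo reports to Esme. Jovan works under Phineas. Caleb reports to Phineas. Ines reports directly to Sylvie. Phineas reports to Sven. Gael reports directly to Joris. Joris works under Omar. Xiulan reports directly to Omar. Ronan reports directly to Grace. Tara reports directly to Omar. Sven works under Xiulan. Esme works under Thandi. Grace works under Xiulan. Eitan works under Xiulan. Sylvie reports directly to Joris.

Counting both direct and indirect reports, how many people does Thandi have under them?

2

Thandi directly manages Esme. Under Esme: Theo (1). That's 2 in total.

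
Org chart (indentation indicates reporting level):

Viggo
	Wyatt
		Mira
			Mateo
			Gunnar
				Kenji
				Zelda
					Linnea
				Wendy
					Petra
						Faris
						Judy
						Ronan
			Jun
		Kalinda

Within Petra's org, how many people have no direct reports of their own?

The people in Petra's organization with no one reporting to them are Ronan, Judy, Faris. That is 3.

3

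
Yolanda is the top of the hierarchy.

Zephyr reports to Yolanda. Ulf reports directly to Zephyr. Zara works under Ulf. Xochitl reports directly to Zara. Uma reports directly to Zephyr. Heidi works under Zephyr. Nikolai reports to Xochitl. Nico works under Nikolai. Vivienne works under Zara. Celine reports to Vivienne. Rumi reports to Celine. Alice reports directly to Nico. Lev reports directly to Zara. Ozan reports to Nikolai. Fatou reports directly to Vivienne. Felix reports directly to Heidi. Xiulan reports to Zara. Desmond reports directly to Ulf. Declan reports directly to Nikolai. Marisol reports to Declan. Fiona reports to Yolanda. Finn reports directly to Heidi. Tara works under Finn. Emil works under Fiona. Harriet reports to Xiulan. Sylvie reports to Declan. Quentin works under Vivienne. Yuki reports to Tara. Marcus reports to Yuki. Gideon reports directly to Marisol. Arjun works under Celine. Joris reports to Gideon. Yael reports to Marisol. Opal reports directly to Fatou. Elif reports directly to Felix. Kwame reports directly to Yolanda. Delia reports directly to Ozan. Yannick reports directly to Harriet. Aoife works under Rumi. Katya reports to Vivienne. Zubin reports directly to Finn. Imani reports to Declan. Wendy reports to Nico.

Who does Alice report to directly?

Alice reports directly to Nico.

Nico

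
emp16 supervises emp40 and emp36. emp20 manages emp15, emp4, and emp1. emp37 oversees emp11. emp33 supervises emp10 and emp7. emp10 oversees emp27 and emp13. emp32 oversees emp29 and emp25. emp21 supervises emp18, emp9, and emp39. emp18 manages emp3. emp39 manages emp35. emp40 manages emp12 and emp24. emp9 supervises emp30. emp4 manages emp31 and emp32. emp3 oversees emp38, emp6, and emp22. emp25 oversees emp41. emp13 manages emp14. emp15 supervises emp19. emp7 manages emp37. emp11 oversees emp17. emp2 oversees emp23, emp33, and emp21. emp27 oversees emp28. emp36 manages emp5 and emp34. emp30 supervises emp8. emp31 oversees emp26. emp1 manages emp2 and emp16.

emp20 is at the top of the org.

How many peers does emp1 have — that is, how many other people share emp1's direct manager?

emp1 reports to emp20. emp20's other direct reports are emp4, emp15 — 2 peers.

2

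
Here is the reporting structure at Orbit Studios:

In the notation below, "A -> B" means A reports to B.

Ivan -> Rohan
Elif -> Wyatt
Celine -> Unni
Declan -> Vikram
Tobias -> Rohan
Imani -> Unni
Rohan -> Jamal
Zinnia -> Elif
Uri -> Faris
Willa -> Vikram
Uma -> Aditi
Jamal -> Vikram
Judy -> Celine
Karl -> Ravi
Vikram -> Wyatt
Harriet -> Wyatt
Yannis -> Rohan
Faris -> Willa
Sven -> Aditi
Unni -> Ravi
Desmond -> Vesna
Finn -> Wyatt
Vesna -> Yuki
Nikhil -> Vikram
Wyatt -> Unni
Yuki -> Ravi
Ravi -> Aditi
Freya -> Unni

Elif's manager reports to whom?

Unni

Elif reports to Wyatt, and Wyatt reports to Unni. So Elif's skip-level manager is Unni.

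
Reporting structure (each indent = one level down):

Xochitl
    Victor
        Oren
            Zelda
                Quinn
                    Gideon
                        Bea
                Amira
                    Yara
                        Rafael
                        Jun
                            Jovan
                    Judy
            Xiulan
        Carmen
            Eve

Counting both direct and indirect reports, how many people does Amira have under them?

Amira directly manages Yara, Judy. Under Yara: Jun, Jovan, Rafael (3). Judy has no reports. So Amira's organization is 2 direct reports plus everyone under them: 4 + 1 = 5.

5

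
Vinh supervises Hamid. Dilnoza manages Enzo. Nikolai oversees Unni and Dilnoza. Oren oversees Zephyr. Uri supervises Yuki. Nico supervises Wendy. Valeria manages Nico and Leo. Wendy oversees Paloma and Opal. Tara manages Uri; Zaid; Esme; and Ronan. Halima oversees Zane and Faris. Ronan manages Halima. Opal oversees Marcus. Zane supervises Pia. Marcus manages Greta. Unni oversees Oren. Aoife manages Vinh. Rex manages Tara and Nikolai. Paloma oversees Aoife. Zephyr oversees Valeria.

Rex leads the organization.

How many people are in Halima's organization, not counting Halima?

Halima directly manages Zane, Faris. Under Zane: Pia (1). Faris has no reports. So Halima's organization is 2 direct reports plus everyone under them: 2 + 1 = 3.

3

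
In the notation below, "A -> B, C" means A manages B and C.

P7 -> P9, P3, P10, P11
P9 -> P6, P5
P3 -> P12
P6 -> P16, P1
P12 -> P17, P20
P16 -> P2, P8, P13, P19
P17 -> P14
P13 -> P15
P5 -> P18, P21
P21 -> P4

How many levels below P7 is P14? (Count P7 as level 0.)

4

Chain from P14 up to P7: P14 → P17 → P12 → P3 → P7. That is 4 steps up, so P14 is 4 levels below P7.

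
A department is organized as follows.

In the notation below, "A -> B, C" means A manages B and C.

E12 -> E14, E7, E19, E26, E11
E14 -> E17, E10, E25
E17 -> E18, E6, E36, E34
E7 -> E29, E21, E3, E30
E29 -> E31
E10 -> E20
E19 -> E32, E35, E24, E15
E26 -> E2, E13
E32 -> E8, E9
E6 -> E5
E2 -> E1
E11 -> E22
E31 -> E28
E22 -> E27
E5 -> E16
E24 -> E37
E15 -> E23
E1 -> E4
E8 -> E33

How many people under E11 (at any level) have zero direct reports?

1

The only person in E11's organization with no one reporting to them is E27. That is 1.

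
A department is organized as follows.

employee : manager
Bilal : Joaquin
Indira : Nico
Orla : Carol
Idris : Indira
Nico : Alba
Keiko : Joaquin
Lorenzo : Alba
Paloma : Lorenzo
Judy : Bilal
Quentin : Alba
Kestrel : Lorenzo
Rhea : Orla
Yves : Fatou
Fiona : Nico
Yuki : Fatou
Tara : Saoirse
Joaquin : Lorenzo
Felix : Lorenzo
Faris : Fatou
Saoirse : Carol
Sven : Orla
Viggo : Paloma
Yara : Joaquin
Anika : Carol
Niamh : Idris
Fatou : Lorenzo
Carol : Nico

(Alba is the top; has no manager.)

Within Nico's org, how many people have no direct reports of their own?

6

The people in Nico's organization with no one reporting to them are Fiona, Anika, Tara, Sven, Rhea, Niamh. That is 6.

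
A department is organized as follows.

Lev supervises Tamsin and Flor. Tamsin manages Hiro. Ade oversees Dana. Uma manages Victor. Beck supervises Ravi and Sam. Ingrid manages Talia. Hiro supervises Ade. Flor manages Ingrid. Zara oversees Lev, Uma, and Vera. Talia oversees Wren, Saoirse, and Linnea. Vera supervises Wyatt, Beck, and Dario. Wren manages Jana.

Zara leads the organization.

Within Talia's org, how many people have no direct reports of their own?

The people in Talia's organization with no one reporting to them are Linnea, Saoirse, Jana. That is 3.

3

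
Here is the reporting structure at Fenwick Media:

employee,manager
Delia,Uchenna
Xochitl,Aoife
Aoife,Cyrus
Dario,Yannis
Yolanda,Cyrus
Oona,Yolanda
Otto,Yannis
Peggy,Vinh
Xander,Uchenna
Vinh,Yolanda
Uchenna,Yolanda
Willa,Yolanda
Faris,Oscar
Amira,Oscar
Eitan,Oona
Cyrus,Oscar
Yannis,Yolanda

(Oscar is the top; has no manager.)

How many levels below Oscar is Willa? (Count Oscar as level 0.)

Chain from Willa up to Oscar: Willa → Yolanda → Cyrus → Oscar. That is 3 steps up, so Willa is 3 levels below Oscar.

3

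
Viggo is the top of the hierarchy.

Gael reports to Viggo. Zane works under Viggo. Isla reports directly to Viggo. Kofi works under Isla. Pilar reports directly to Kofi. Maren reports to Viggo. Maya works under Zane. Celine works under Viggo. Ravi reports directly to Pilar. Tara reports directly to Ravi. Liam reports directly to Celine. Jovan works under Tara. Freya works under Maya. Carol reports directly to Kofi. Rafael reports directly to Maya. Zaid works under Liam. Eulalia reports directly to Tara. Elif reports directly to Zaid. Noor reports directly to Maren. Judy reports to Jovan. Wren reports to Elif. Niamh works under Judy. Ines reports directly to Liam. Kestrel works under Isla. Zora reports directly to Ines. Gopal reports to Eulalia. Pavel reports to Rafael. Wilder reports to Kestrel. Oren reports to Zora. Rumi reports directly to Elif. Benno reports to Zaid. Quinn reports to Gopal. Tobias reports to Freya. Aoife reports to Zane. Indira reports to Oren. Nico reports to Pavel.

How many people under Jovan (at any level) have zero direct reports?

1

The only person in Jovan's organization with no one reporting to them is Niamh. That is 1.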